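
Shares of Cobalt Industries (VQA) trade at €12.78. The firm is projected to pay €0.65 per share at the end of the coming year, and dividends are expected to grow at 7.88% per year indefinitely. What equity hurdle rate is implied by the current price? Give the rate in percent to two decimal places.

Rearranging the constant-growth DDM: r = D₁/P₀ + g.
r = 0.6500 / 12.78 + 0.0788 = 0.05086 + 0.0788 = 0.12966

12.97%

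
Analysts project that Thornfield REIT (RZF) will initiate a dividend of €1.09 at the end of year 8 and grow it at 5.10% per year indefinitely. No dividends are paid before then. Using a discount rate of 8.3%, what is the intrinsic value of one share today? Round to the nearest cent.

€19.49

Deferred-dividend DDM. At t=7 the remaining stream is a growing perpetuity with first payment D_8 = 1.09.
V_7 = D_8/(r−g) = 1.09/(0.083−0.051) = 34.0625
P₀ = V_7/(1+r)^7 = 34.0625/(1+0.083)^7 = 19.4929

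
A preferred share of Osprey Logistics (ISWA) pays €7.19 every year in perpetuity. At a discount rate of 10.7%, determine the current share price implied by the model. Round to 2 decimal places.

Zero-growth DDM (perpetuity): P₀ = D/r = 7.19 / 0.107 = 67.1963

€67.20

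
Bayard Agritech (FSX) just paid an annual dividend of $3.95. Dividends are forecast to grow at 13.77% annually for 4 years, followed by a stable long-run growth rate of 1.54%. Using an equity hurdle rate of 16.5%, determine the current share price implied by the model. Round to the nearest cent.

Two-stage DDM. Project D₁…D_4 at 0.1377, terminal growth 0.0154, discount at r = 0.165.
D_1 = 4.4939
D_2 = 5.1127
D_3 = 5.8167
D_4 = 6.6177
Terminal value at t=4: TV = D_5/(r−g) = 6.7196/(0.165−0.0154) = 44.9173
P₀ = 4.4939/(1+0.165)^1 + 5.1127/(1+0.165)^2 + 5.8167/(1+0.165)^3 + 6.6177/(1+0.165)^4 + 44.9173/(1+0.165)^4 = 39.2801

$39.28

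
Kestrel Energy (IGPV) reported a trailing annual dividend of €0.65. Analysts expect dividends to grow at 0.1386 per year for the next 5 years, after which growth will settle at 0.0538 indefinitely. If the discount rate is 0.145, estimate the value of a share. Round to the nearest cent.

Two-stage DDM. Project D₁…D_5 at 0.1386, terminal growth 0.0538, discount at r = 0.145.
D_1 = 0.7401
D_2 = 0.8427
D_3 = 0.9595
D_4 = 1.0924
D_5 = 1.2439
Terminal value at t=5: TV = D_6/(r−g) = 1.3108/(0.145−0.0538) = 14.3725
P₀ = 0.7401/(1+0.145)^1 + 0.8427/(1+0.145)^2 + 0.9595/(1+0.145)^3 + 1.0924/(1+0.145)^4 + 1.2439/(1+0.145)^5 + 14.3725/(1+0.145)^5 = 10.4990

€10.50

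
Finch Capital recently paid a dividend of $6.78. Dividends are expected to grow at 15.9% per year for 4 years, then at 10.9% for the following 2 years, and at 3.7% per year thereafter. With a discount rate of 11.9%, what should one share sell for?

Three-stage DDM. Project D₁…D_6; terminal Gordon value at t=6 with g = 0.037; discount at r = 0.119.
D_1 = 7.8580
D_2 = 9.1074
D_3 = 10.5555
D_4 = 12.2339
D_5 = 13.5673
D_6 = 15.0462
TV_6 = 15.6029/(0.119−0.037) = 190.2793
P₀ = Σ Dₜ/(1+r)ᵗ + TV_6/(1+r)^6 = 141.9480

$141.95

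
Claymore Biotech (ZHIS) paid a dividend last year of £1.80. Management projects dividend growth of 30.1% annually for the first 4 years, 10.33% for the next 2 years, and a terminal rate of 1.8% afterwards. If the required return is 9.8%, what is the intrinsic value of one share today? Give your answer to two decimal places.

Three-stage DDM. Project D₁…D_6; terminal Gordon value at t=6 with g = 0.018; discount at r = 0.098.
D_1 = 2.3418
D_2 = 3.0467
D_3 = 3.9637
D_4 = 5.1568
D_5 = 5.6895
D_6 = 6.2772
TV_6 = 6.3902/(0.098−0.018) = 79.8779
P₀ = Σ Dₜ/(1+r)ᵗ + TV_6/(1+r)^6 = 63.9334

£63.93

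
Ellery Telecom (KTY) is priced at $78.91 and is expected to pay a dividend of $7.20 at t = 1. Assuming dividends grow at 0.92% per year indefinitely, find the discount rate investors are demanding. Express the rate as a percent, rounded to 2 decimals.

10.04%

Rearranging the constant-growth DDM: r = D₁/P₀ + g.
r = 7.2000 / 78.91 + 0.0092 = 0.09124 + 0.0092 = 0.10044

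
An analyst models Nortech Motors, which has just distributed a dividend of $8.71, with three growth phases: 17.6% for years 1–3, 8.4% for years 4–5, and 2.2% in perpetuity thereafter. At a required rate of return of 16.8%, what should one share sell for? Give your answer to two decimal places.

Three-stage DDM. Project D₁…D_5; terminal Gordon value at t=5 with g = 0.022; discount at r = 0.168.
D_1 = 10.2430
D_2 = 12.0457
D_3 = 14.1658
D_4 = 15.3557
D_5 = 16.6456
TV_5 = 17.0118/(0.168−0.022) = 116.5190
P₀ = Σ Dₜ/(1+r)ᵗ + TV_5/(1+r)^5 = 96.0001

$96.00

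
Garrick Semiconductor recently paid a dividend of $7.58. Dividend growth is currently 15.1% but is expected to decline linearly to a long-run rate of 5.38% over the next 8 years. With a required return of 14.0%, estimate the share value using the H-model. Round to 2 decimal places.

H-model: P₀ = D₀[(1+g_L) + H(g_S−g_L)]/(r−g_L), with H = 8/2 = 4.
P₀ = 7.58 × [(1+0.0538) + 4×(0.151−0.0538)] / (0.14−0.0538)
   = 7.58 × 1.4426 / 0.0862 = 126.8551

$126.86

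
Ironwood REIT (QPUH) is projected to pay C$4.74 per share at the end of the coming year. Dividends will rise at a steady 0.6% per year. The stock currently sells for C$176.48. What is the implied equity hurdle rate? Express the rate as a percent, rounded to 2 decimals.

Rearranging the constant-growth DDM: r = D₁/P₀ + g.
r = 4.7400 / 176.48 + 0.006 = 0.02686 + 0.006 = 0.03286

3.29%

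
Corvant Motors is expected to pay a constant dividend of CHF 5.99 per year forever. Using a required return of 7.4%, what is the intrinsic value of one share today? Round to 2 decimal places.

Zero-growth DDM (perpetuity): P₀ = D/r = 5.99 / 0.074 = 80.9459

CHF 80.95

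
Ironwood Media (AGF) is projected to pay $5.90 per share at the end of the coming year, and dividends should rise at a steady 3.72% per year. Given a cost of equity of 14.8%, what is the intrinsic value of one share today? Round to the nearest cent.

$53.25

Gordon growth model: P₀ = D₁/(r − g), with D₁ = 5.90 given directly.
P₀ = 5.9000 / (0.148 − 0.0372) = 5.9000 / 0.1108 = 53.2491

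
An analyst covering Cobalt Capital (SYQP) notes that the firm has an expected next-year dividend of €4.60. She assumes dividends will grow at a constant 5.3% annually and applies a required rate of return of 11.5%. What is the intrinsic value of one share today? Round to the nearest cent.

Gordon growth model: P₀ = D₁/(r − g), with D₁ = 4.60 given directly.
P₀ = 4.6000 / (0.115 − 0.053) = 4.6000 / 0.062 = 74.1935

€74.19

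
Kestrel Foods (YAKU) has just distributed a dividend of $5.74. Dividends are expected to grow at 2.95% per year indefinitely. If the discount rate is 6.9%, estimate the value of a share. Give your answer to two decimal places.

$149.60

Gordon growth model: P₀ = D₁/(r − g). D₁ = 5.74 × (1 + 0.0295) = 5.9093.
P₀ = 5.9093 / (0.069 − 0.0295) = 5.9093 / 0.0395 = 149.6033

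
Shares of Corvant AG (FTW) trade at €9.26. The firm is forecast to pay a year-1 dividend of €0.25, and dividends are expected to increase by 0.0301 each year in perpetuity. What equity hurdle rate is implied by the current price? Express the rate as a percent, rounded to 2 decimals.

Rearranging the constant-growth DDM: r = D₁/P₀ + g.
r = 0.2500 / 9.26 + 0.0301 = 0.02700 + 0.0301 = 0.05710

5.71%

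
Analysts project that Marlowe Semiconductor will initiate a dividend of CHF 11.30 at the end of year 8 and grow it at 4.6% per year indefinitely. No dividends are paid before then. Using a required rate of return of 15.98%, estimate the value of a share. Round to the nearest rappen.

CHF 35.18

Deferred-dividend DDM. At t=7 the remaining stream is a growing perpetuity with first payment D_8 = 11.30.
V_7 = D_8/(r−g) = 11.30/(0.1598−0.046) = 99.2970
P₀ = V_7/(1+r)^7 = 99.2970/(1+0.1598)^7 = 35.1766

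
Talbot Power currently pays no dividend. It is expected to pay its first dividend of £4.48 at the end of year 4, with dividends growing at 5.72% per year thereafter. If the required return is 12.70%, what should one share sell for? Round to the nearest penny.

Deferred-dividend DDM. At t=3 the remaining stream is a growing perpetuity with first payment D_4 = 4.48.
V_3 = D_4/(r−g) = 4.48/(0.127−0.0572) = 64.1834
P₀ = V_3/(1+r)^3 = 64.1834/(1+0.127)^3 = 44.8385

£44.84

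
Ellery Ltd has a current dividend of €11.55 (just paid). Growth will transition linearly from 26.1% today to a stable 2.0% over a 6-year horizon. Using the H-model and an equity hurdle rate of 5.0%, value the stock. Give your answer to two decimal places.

H-model: P₀ = D₀[(1+g_L) + H(g_S−g_L)]/(r−g_L), with H = 6/2 = 3.
P₀ = 11.55 × [(1+0.02) + 3×(0.261−0.02)] / (0.05−0.02)
   = 11.55 × 1.7430 / 0.03 = 671.0550

€671.06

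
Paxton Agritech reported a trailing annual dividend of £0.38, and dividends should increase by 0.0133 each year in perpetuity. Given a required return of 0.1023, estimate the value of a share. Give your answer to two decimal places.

£4.33

Gordon growth model: P₀ = D₁/(r − g). D₁ = 0.38 × (1 + 0.0133) = 0.3851.
P₀ = 0.3851 / (0.1023 − 0.0133) = 0.3851 / 0.089 = 4.3264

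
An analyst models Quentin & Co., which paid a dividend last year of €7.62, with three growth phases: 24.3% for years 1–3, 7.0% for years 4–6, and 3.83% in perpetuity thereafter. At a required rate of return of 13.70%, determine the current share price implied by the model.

€141.17

Three-stage DDM. Project D₁…D_6; terminal Gordon value at t=6 with g = 0.0383; discount at r = 0.137.
D_1 = 9.4717
D_2 = 11.7733
D_3 = 14.6342
D_4 = 15.6586
D_5 = 16.7547
D_6 = 17.9275
TV_6 = 18.6141/(0.137−0.0383) = 188.5929
P₀ = Σ Dₜ/(1+r)ᵗ + TV_6/(1+r)^6 = 141.1674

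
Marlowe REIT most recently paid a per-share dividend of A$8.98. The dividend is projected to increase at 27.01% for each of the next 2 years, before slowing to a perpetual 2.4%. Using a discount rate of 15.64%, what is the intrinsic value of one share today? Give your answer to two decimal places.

Two-stage DDM. Project D₁…D_2 at 0.2701, terminal growth 0.024, discount at r = 0.1564.
D_1 = 11.4055
D_2 = 14.4861
Terminal value at t=2: TV = D_3/(r−g) = 14.8338/(0.1564−0.024) = 112.0377
P₀ = 11.4055/(1+0.1564)^1 + 14.4861/(1+0.1564)^2 + 112.0377/(1+0.1564)^2 = 104.4771

A$104.48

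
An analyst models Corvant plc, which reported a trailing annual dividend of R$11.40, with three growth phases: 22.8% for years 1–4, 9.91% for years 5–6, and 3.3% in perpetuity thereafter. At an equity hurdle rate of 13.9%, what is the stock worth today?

R$224.21

Three-stage DDM. Project D₁…D_6; terminal Gordon value at t=6 with g = 0.033; discount at r = 0.139.
D_1 = 13.9992
D_2 = 17.1910
D_3 = 21.1106
D_4 = 25.9238
D_5 = 28.4928
D_6 = 31.3165
TV_6 = 32.3499/(0.139−0.033) = 305.1878
P₀ = Σ Dₜ/(1+r)ᵗ + TV_6/(1+r)^6 = 224.2110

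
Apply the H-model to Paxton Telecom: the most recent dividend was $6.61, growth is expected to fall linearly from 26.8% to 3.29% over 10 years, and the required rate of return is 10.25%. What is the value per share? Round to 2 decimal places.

$209.73

H-model: P₀ = D₀[(1+g_L) + H(g_S−g_L)]/(r−g_L), with H = 10/2 = 5.
P₀ = 6.61 × [(1+0.0329) + 5×(0.268−0.0329)] / (0.1025−0.0329)
   = 6.61 × 2.2084 / 0.0696 = 209.7345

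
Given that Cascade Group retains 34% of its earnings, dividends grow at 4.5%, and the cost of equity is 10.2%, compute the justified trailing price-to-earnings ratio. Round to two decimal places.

Payout ratio b = 1 − 0.34 = 0.66.
Justified trailing P/E = b(1+g)/(r−g) = 0.66×(1+0.045)/(0.102−0.045) = 12.1000

12.10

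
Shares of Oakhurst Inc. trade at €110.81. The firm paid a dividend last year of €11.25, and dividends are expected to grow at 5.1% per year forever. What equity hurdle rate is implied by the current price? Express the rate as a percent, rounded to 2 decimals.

Rearranging the constant-growth DDM: r = D₁/P₀ + g.
D₁ = 11.25 × (1 + 0.051) = 11.8237.
r = 11.8237 / 110.81 + 0.051 = 0.10670 + 0.051 = 0.15770

15.77%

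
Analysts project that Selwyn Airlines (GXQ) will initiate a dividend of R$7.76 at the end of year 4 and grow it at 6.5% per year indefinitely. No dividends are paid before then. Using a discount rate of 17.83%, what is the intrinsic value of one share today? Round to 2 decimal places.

Deferred-dividend DDM. At t=3 the remaining stream is a growing perpetuity with first payment D_4 = 7.76.
V_3 = D_4/(r−g) = 7.76/(0.1783−0.065) = 68.4907
P₀ = V_3/(1+r)^3 = 68.4907/(1+0.1783)^3 = 41.8663

R$41.87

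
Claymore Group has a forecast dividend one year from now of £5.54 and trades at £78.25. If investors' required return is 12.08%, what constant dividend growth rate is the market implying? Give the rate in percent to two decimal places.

From P₀ = D₁/(r − g), the implied growth is g = r − D₁/P₀.
g = 0.1208 − 5.54/78.25 = 0.1208 − 0.07080 = 0.05000

5.00%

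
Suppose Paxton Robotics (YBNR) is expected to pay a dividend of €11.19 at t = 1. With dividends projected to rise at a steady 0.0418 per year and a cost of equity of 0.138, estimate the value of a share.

Gordon growth model: P₀ = D₁/(r − g), with D₁ = 11.19 given directly.
P₀ = 11.1900 / (0.138 − 0.0418) = 11.1900 / 0.0962 = 116.3202

€116.32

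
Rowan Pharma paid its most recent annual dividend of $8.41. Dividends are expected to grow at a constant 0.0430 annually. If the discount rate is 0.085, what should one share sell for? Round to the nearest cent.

$208.85

Gordon growth model: P₀ = D₁/(r − g). D₁ = 8.41 × (1 + 0.043) = 8.7716.
P₀ = 8.7716 / (0.085 − 0.043) = 8.7716 / 0.042 = 208.8483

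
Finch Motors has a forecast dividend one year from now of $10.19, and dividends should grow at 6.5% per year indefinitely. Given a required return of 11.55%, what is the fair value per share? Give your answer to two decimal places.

$201.78

Gordon growth model: P₀ = D₁/(r − g), with D₁ = 10.19 given directly.
P₀ = 10.1900 / (0.1155 − 0.065) = 10.1900 / 0.0505 = 201.7822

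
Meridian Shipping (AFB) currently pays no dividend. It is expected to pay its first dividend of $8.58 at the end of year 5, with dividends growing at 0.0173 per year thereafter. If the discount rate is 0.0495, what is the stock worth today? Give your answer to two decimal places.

$219.64

Deferred-dividend DDM. At t=4 the remaining stream is a growing perpetuity with first payment D_5 = 8.58.
V_4 = D_5/(r−g) = 8.58/(0.0495−0.0173) = 266.4596
P₀ = V_4/(1+r)^4 = 266.4596/(1+0.0495)^4 = 219.6350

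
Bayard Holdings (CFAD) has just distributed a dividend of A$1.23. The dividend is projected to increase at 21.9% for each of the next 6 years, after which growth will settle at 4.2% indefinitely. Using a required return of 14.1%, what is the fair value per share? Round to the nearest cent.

Two-stage DDM. Project D₁…D_6 at 0.219, terminal growth 0.042, discount at r = 0.141.
D_1 = 1.4994
D_2 = 1.8277
D_3 = 2.2280
D_4 = 2.7159
D_5 = 3.3107
D_6 = 4.0358
Terminal value at t=6: TV = D_7/(r−g) = 4.2053/(0.141−0.042) = 42.4776
P₀ = 1.4994/(1+0.141)^1 + 1.8277/(1+0.141)^2 + 2.2280/(1+0.141)^3 + 2.7159/(1+0.141)^4 + 3.3107/(1+0.141)^5 + 4.0358/(1+0.141)^6 + 42.4776/(1+0.141)^6 = 28.6120

A$28.61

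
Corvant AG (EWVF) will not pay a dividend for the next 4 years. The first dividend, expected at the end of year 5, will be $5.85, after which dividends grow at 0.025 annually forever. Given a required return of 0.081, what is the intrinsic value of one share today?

Deferred-dividend DDM. At t=4 the remaining stream is a growing perpetuity with first payment D_5 = 5.85.
V_4 = D_5/(r−g) = 5.85/(0.081−0.025) = 104.4643
P₀ = V_4/(1+r)^4 = 104.4643/(1+0.081)^4 = 76.5006

$76.50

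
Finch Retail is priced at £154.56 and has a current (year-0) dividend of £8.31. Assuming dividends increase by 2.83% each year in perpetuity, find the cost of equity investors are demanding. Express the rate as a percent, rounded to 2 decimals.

Rearranging the constant-growth DDM: r = D₁/P₀ + g.
D₁ = 8.31 × (1 + 0.0283) = 8.5452.
r = 8.5452 / 154.56 + 0.0283 = 0.05529 + 0.0283 = 0.08359

8.36%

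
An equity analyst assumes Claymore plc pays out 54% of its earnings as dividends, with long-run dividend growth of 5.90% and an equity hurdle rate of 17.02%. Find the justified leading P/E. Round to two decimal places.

Justified leading P/E = b/(r−g) = 0.54/(0.1702−0.059) = 4.8561

4.86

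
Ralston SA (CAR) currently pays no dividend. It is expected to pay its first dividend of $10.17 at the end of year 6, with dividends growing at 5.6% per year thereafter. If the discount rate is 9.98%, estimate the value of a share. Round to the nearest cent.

Deferred-dividend DDM. At t=5 the remaining stream is a growing perpetuity with first payment D_6 = 10.17.
V_5 = D_6/(r−g) = 10.17/(0.0998−0.056) = 232.1918
P₀ = V_5/(1+r)^5 = 232.1918/(1+0.0998)^5 = 144.3040

$144.30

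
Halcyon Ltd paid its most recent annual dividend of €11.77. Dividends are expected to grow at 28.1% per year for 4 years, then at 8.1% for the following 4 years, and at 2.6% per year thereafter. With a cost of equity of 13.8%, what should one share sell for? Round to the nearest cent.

Three-stage DDM. Project D₁…D_8; terminal Gordon value at t=8 with g = 0.026; discount at r = 0.138.
D_1 = 15.0774
D_2 = 19.3141
D_3 = 24.7414
D_4 = 31.6937
D_5 = 34.2609
D_6 = 37.0360
D_7 = 40.0359
D_8 = 43.2789
TV_8 = 44.4041/(0.138−0.026) = 396.4652
P₀ = Σ Dₜ/(1+r)ᵗ + TV_8/(1+r)^8 = 271.3858

€271.39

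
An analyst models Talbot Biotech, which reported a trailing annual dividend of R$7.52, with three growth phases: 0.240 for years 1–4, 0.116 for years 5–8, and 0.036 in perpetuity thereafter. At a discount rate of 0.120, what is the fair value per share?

R$221.21

Three-stage DDM. Project D₁…D_8; terminal Gordon value at t=8 with g = 0.036; discount at r = 0.12.
D_1 = 9.3248
D_2 = 11.5628
D_3 = 14.3378
D_4 = 17.7789
D_5 = 19.8412
D_6 = 22.1428
D_7 = 24.7114
D_8 = 27.5779
TV_8 = 28.5707/(0.12−0.036) = 340.1276
P₀ = Σ Dₜ/(1+r)ᵗ + TV_8/(1+r)^8 = 221.2126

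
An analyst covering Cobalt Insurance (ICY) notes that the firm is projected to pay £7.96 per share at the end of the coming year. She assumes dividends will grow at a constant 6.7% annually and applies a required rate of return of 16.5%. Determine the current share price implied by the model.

Gordon growth model: P₀ = D₁/(r − g), with D₁ = 7.96 given directly.
P₀ = 7.9600 / (0.165 − 0.067) = 7.9600 / 0.098 = 81.2245

£81.22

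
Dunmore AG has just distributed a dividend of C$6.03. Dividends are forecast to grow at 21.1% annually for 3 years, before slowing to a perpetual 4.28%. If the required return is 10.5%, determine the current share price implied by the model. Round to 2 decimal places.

Two-stage DDM. Project D₁…D_3 at 0.211, terminal growth 0.0428, discount at r = 0.105.
D_1 = 7.3023
D_2 = 8.8431
D_3 = 10.7090
Terminal value at t=3: TV = D_4/(r−g) = 11.1674/(0.105−0.0428) = 179.5397
P₀ = 7.3023/(1+0.105)^1 + 8.8431/(1+0.105)^2 + 10.7090/(1+0.105)^3 + 179.5397/(1+0.105)^3 = 154.8559

C$154.86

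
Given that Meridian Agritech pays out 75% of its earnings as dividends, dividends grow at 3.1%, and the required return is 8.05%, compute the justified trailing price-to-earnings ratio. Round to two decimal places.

Justified trailing P/E = b(1+g)/(r−g) = 0.75×(1+0.031)/(0.0805−0.031) = 15.6212

15.62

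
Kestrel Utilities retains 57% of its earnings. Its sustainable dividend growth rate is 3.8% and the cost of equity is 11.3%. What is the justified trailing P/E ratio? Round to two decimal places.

5.95

Payout ratio b = 1 − 0.57 = 0.43.
Justified trailing P/E = b(1+g)/(r−g) = 0.43×(1+0.038)/(0.113−0.038) = 5.9512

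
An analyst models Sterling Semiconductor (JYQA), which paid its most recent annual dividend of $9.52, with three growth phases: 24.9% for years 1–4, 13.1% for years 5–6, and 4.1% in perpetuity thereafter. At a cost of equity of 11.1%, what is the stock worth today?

$317.06

Three-stage DDM. Project D₁…D_6; terminal Gordon value at t=6 with g = 0.041; discount at r = 0.111.
D_1 = 11.8905
D_2 = 14.8512
D_3 = 18.5492
D_4 = 23.1679
D_5 = 26.2029
D_6 = 29.6355
TV_6 = 30.8505/(0.111−0.041) = 440.7219
P₀ = Σ Dₜ/(1+r)ᵗ + TV_6/(1+r)^6 = 317.0648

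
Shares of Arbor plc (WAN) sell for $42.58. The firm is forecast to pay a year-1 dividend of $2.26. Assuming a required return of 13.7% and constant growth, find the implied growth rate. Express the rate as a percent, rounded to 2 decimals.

8.39%

From P₀ = D₁/(r − g), the implied growth is g = r − D₁/P₀.
g = 0.137 − 2.26/42.58 = 0.137 − 0.05308 = 0.08392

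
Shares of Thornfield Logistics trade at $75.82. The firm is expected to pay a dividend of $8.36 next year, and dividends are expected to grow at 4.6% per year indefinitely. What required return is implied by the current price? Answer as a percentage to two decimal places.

15.63%

Rearranging the constant-growth DDM: r = D₁/P₀ + g.
r = 8.3600 / 75.82 + 0.046 = 0.11026 + 0.046 = 0.15626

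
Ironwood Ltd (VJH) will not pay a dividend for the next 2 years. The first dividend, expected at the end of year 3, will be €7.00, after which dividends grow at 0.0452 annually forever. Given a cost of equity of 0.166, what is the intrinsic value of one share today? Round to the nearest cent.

Deferred-dividend DDM. At t=2 the remaining stream is a growing perpetuity with first payment D_3 = 7.00.
V_2 = D_3/(r−g) = 7.00/(0.166−0.0452) = 57.9470
P₀ = V_2/(1+r)^2 = 57.9470/(1+0.166)^2 = 42.6220

€42.62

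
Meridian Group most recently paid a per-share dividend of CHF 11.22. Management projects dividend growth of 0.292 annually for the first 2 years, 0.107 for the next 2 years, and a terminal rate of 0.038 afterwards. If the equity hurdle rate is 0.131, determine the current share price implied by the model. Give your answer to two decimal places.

CHF 212.38

Three-stage DDM. Project D₁…D_4; terminal Gordon value at t=4 with g = 0.038; discount at r = 0.131.
D_1 = 14.4962
D_2 = 18.7291
D_3 = 20.7332
D_4 = 22.9516
TV_4 = 23.8238/(0.131−0.038) = 256.1696
P₀ = Σ Dₜ/(1+r)ᵗ + TV_4/(1+r)^4 = 212.3756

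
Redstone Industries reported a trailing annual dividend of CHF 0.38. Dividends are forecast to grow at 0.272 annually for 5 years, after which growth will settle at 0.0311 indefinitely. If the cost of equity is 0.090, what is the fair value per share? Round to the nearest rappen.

CHF 17.49

Two-stage DDM. Project D₁…D_5 at 0.272, terminal growth 0.0311, discount at r = 0.09.
D_1 = 0.4834
D_2 = 0.6148
D_3 = 0.7821
D_4 = 0.9948
D_5 = 1.2654
Terminal value at t=5: TV = D_6/(r−g) = 1.3047/(0.09−0.0311) = 22.1516
P₀ = 0.4834/(1+0.09)^1 + 0.6148/(1+0.09)^2 + 0.7821/(1+0.09)^3 + 0.9948/(1+0.09)^4 + 1.2654/(1+0.09)^5 + 22.1516/(1+0.09)^5 = 17.4890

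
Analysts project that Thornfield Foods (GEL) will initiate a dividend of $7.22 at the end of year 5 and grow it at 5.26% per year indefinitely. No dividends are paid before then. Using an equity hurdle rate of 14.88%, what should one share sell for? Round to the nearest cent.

$43.09

Deferred-dividend DDM. At t=4 the remaining stream is a growing perpetuity with first payment D_5 = 7.22.
V_4 = D_5/(r−g) = 7.22/(0.1488−0.0526) = 75.0520
P₀ = V_4/(1+r)^4 = 75.0520/(1+0.1488)^4 = 43.0908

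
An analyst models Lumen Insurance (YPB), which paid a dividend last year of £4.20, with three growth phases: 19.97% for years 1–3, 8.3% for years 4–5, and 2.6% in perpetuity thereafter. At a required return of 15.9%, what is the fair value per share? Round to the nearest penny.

Three-stage DDM. Project D₁…D_5; terminal Gordon value at t=5 with g = 0.026; discount at r = 0.159.
D_1 = 5.0387
D_2 = 6.0450
D_3 = 7.2522
D_4 = 7.8541
D_5 = 8.5060
TV_5 = 8.7271/(0.159−0.026) = 65.6175
P₀ = Σ Dₜ/(1+r)ᵗ + TV_5/(1+r)^5 = 53.3022

£53.30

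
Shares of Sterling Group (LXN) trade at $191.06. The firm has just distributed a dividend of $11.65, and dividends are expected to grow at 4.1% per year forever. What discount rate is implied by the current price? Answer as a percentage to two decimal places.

Rearranging the constant-growth DDM: r = D₁/P₀ + g.
D₁ = 11.65 × (1 + 0.041) = 12.1276.
r = 12.1276 / 191.06 + 0.041 = 0.06348 + 0.041 = 0.10448

10.45%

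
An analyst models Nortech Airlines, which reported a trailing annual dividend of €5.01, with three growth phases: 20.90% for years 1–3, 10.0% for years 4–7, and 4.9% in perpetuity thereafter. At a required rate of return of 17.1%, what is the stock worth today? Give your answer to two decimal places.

€71.85

Three-stage DDM. Project D₁…D_7; terminal Gordon value at t=7 with g = 0.049; discount at r = 0.171.
D_1 = 6.0571
D_2 = 7.3230
D_3 = 8.8535
D_4 = 9.7389
D_5 = 10.7128
D_6 = 11.7841
D_7 = 12.9625
TV_7 = 13.5976/(0.171−0.049) = 111.4559
P₀ = Σ Dₜ/(1+r)ᵗ + TV_7/(1+r)^7 = 71.8504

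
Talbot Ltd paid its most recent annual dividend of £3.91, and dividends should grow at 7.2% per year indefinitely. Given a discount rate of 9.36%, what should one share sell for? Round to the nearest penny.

Gordon growth model: P₀ = D₁/(r − g). D₁ = 3.91 × (1 + 0.072) = 4.1915.
P₀ = 4.1915 / (0.0936 − 0.072) = 4.1915 / 0.0216 = 194.0519

£194.05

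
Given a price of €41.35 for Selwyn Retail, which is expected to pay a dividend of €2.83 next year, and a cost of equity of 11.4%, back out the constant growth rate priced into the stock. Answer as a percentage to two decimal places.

From P₀ = D₁/(r − g), the implied growth is g = r − D₁/P₀.
g = 0.114 − 2.83/41.35 = 0.114 − 0.06844 = 0.04556

4.56%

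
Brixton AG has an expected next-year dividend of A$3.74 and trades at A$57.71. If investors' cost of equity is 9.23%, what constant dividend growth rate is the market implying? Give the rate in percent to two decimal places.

From P₀ = D₁/(r − g), the implied growth is g = r − D₁/P₀.
g = 0.0923 − 3.74/57.71 = 0.0923 − 0.06481 = 0.02749

2.75%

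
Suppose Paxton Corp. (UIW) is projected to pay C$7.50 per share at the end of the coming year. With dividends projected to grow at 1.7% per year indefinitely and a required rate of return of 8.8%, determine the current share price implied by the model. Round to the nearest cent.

Gordon growth model: P₀ = D₁/(r − g), with D₁ = 7.50 given directly.
P₀ = 7.5000 / (0.088 − 0.017) = 7.5000 / 0.071 = 105.6338

C$105.63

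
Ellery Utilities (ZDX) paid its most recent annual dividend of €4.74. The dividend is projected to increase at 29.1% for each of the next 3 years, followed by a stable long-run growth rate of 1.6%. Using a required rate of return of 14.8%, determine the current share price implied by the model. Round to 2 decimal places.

€69.95

Two-stage DDM. Project D₁…D_3 at 0.291, terminal growth 0.016, discount at r = 0.148.
D_1 = 6.1193
D_2 = 7.9001
D_3 = 10.1990
Terminal value at t=3: TV = D_4/(r−g) = 10.3622/(0.148−0.016) = 78.5013
P₀ = 6.1193/(1+0.148)^1 + 7.9001/(1+0.148)^2 + 10.1990/(1+0.148)^3 + 78.5013/(1+0.148)^3 = 69.9521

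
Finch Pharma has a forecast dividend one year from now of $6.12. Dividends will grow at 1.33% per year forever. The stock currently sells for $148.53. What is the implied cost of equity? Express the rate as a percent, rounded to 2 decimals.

5.45%

Rearranging the constant-growth DDM: r = D₁/P₀ + g.
r = 6.1200 / 148.53 + 0.0133 = 0.04120 + 0.0133 = 0.05450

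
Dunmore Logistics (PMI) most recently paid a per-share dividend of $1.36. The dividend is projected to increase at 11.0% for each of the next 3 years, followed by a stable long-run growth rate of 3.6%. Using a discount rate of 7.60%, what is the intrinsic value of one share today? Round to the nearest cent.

$43.01

Two-stage DDM. Project D₁…D_3 at 0.11, terminal growth 0.036, discount at r = 0.076.
D_1 = 1.5096
D_2 = 1.6757
D_3 = 1.8600
Terminal value at t=3: TV = D_4/(r−g) = 1.9269/(0.076−0.036) = 48.1734
P₀ = 1.5096/(1+0.076)^1 + 1.6757/(1+0.076)^2 + 1.8600/(1+0.076)^3 + 48.1734/(1+0.076)^3 = 43.0130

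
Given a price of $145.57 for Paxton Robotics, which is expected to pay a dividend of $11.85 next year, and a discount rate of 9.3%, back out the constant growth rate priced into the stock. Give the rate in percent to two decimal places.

From P₀ = D₁/(r − g), the implied growth is g = r − D₁/P₀.
g = 0.093 − 11.85/145.57 = 0.093 − 0.08140 = 0.01160

1.16%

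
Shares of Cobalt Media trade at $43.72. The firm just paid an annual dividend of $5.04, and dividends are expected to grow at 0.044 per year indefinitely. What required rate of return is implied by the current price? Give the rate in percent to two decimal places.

16.44%

Rearranging the constant-growth DDM: r = D₁/P₀ + g.
D₁ = 5.04 × (1 + 0.044) = 5.2618.
r = 5.2618 / 43.72 + 0.044 = 0.12035 + 0.044 = 0.16435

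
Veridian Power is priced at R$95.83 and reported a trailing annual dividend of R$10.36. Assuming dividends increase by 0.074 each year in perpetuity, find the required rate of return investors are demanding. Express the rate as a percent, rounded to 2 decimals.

19.01%

Rearranging the constant-growth DDM: r = D₁/P₀ + g.
D₁ = 10.36 × (1 + 0.074) = 11.1266.
r = 11.1266 / 95.83 + 0.074 = 0.11611 + 0.074 = 0.19011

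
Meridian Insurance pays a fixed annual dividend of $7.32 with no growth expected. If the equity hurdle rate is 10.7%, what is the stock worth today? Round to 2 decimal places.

$68.41

Zero-growth DDM (perpetuity): P₀ = D/r = 7.32 / 0.107 = 68.4112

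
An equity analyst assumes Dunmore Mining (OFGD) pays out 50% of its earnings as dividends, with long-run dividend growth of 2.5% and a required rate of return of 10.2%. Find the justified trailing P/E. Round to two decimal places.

Justified trailing P/E = b(1+g)/(r−g) = 0.50×(1+0.025)/(0.102−0.025) = 6.6558

6.66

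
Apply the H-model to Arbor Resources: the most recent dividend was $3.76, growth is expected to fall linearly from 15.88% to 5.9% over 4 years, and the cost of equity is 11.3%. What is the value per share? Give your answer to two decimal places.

H-model: P₀ = D₀[(1+g_L) + H(g_S−g_L)]/(r−g_L), with H = 4/2 = 2.
P₀ = 3.76 × [(1+0.059) + 2×(0.1588−0.059)] / (0.113−0.059)
   = 3.76 × 1.2586 / 0.054 = 87.6359

$87.64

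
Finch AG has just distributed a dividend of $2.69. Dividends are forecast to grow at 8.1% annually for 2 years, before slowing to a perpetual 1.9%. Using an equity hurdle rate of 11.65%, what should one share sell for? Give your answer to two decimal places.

Two-stage DDM. Project D₁…D_2 at 0.081, terminal growth 0.019, discount at r = 0.1165.
D_1 = 2.9079
D_2 = 3.1434
Terminal value at t=2: TV = D_3/(r−g) = 3.2032/(0.1165−0.019) = 32.8529
P₀ = 2.9079/(1+0.1165)^1 + 3.1434/(1+0.1165)^2 + 32.8529/(1+0.1165)^2 = 31.4807

$31.48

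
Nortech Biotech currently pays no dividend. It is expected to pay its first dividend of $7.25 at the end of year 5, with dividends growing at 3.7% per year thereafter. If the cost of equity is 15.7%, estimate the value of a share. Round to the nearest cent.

Deferred-dividend DDM. At t=4 the remaining stream is a growing perpetuity with first payment D_5 = 7.25.
V_4 = D_5/(r−g) = 7.25/(0.157−0.037) = 60.4167
P₀ = V_4/(1+r)^4 = 60.4167/(1+0.157)^4 = 33.7150

$33.72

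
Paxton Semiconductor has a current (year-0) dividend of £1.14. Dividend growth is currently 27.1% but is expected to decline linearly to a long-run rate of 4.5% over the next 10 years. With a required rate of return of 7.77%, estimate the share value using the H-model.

£75.83

H-model: P₀ = D₀[(1+g_L) + H(g_S−g_L)]/(r−g_L), with H = 10/2 = 5.
P₀ = 1.14 × [(1+0.045) + 5×(0.271−0.045)] / (0.0777−0.045)
   = 1.14 × 2.1750 / 0.0327 = 75.8257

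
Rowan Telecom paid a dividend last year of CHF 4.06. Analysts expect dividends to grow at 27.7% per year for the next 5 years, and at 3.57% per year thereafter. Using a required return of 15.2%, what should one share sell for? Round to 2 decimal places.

Two-stage DDM. Project D₁…D_5 at 0.277, terminal growth 0.0357, discount at r = 0.152.
D_1 = 5.1846
D_2 = 6.6208
D_3 = 8.4547
D_4 = 10.7967
D_5 = 13.7873
Terminal value at t=5: TV = D_6/(r−g) = 14.2795/(0.152−0.0357) = 122.7820
P₀ = 5.1846/(1+0.152)^1 + 6.6208/(1+0.152)^2 + 8.4547/(1+0.152)^3 + 10.7967/(1+0.152)^4 + 13.7873/(1+0.152)^5 + 122.7820/(1+0.152)^5 = 88.4616

CHF 88.46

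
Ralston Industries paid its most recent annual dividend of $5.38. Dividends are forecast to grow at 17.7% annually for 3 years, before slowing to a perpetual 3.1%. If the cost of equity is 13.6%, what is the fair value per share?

$76.09

Two-stage DDM. Project D₁…D_3 at 0.177, terminal growth 0.031, discount at r = 0.136.
D_1 = 6.3323
D_2 = 7.4531
D_3 = 8.7723
Terminal value at t=3: TV = D_4/(r−g) = 9.0442/(0.136−0.031) = 86.1353
P₀ = 6.3323/(1+0.136)^1 + 7.4531/(1+0.136)^2 + 8.7723/(1+0.136)^3 + 86.1353/(1+0.136)^3 = 76.0885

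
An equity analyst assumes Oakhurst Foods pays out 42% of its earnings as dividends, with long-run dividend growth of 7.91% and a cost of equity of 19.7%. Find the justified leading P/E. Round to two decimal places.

Justified leading P/E = b/(r−g) = 0.42/(0.197−0.0791) = 3.5623

3.56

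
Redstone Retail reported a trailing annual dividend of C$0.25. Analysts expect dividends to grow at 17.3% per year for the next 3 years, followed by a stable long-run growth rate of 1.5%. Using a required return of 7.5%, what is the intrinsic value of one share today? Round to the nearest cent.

C$6.39

Two-stage DDM. Project D₁…D_3 at 0.173, terminal growth 0.015, discount at r = 0.075.
D_1 = 0.2933
D_2 = 0.3440
D_3 = 0.4035
Terminal value at t=3: TV = D_4/(r−g) = 0.4095/(0.075−0.015) = 6.8257
P₀ = 0.2933/(1+0.075)^1 + 0.3440/(1+0.075)^2 + 0.4035/(1+0.075)^3 + 6.8257/(1+0.075)^3 = 6.3897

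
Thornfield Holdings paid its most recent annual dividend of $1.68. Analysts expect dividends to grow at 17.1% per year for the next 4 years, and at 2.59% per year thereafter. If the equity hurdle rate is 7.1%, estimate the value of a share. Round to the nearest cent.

$63.06

Two-stage DDM. Project D₁…D_4 at 0.171, terminal growth 0.0259, discount at r = 0.071.
D_1 = 1.9673
D_2 = 2.3037
D_3 = 2.6976
D_4 = 3.1589
Terminal value at t=4: TV = D_5/(r−g) = 3.2407/(0.071−0.0259) = 71.8564
P₀ = 1.9673/(1+0.071)^1 + 2.3037/(1+0.071)^2 + 2.6976/(1+0.071)^3 + 3.1589/(1+0.071)^4 + 71.8564/(1+0.071)^4 = 63.0565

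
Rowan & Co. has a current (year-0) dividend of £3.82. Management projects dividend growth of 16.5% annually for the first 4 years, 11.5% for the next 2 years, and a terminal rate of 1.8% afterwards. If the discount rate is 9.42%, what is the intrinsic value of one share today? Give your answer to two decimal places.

£96.11

Three-stage DDM. Project D₁…D_6; terminal Gordon value at t=6 with g = 0.018; discount at r = 0.0942.
D_1 = 4.4503
D_2 = 5.1846
D_3 = 6.0401
D_4 = 7.0367
D_5 = 7.8459
D_6 = 8.7482
TV_6 = 8.9056/(0.0942−0.018) = 116.8718
P₀ = Σ Dₜ/(1+r)ᵗ + TV_6/(1+r)^6 = 96.1135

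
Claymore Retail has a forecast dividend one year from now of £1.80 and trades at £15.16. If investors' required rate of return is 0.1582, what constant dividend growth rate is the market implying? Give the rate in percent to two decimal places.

From P₀ = D₁/(r − g), the implied growth is g = r − D₁/P₀.
g = 0.1582 − 1.80/15.16 = 0.1582 − 0.11873 = 0.03947

3.95%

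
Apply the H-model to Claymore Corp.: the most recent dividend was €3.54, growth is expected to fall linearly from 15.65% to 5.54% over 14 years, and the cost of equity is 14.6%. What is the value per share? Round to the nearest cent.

€68.89

H-model: P₀ = D₀[(1+g_L) + H(g_S−g_L)]/(r−g_L), with H = 14/2 = 7.
P₀ = 3.54 × [(1+0.0554) + 7×(0.1565−0.0554)] / (0.146−0.0554)
   = 3.54 × 1.7631 / 0.0906 = 68.8893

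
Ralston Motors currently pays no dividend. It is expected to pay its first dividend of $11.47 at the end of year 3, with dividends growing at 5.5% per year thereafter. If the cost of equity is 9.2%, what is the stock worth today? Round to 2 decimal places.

Deferred-dividend DDM. At t=2 the remaining stream is a growing perpetuity with first payment D_3 = 11.47.
V_2 = D_3/(r−g) = 11.47/(0.092−0.055) = 310.0000
P₀ = V_2/(1+r)^2 = 310.0000/(1+0.092)^2 = 259.9659

$259.97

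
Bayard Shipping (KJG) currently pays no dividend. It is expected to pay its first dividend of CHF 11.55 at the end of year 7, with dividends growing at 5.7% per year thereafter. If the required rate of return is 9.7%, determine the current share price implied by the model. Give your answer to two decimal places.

Deferred-dividend DDM. At t=6 the remaining stream is a growing perpetuity with first payment D_7 = 11.55.
V_6 = D_7/(r−g) = 11.55/(0.097−0.057) = 288.7500
P₀ = V_6/(1+r)^6 = 288.7500/(1+0.097)^6 = 165.6846

CHF 165.68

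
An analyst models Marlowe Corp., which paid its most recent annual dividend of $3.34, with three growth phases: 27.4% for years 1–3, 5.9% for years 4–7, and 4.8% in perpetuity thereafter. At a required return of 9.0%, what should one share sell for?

$152.22

Three-stage DDM. Project D₁…D_7; terminal Gordon value at t=7 with g = 0.048; discount at r = 0.09.
D_1 = 4.2552
D_2 = 5.4211
D_3 = 6.9064
D_4 = 7.3139
D_5 = 7.7455
D_6 = 8.2024
D_7 = 8.6864
TV_7 = 9.1033/(0.09−0.048) = 216.7457
P₀ = Σ Dₜ/(1+r)ᵗ + TV_7/(1+r)^7 = 152.2250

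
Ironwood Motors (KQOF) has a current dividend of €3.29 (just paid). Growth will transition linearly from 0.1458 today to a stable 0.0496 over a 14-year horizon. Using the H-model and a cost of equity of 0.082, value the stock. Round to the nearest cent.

€174.96

H-model: P₀ = D₀[(1+g_L) + H(g_S−g_L)]/(r−g_L), with H = 14/2 = 7.
P₀ = 3.29 × [(1+0.0496) + 7×(0.1458−0.0496)] / (0.082−0.0496)
   = 3.29 × 1.7230 / 0.0324 = 174.9590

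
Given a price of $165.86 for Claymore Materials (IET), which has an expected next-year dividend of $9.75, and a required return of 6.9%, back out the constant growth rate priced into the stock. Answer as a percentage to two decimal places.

From P₀ = D₁/(r − g), the implied growth is g = r − D₁/P₀.
g = 0.069 − 9.75/165.86 = 0.069 − 0.05878 = 0.01022

1.02%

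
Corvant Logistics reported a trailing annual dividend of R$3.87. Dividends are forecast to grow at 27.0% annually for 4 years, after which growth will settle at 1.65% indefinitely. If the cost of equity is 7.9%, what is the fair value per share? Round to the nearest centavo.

Two-stage DDM. Project D₁…D_4 at 0.27, terminal growth 0.0165, discount at r = 0.079.
D_1 = 4.9149
D_2 = 6.2419
D_3 = 7.9272
D_4 = 10.0676
Terminal value at t=4: TV = D_5/(r−g) = 10.2337/(0.079−0.0165) = 163.7394
P₀ = 4.9149/(1+0.079)^1 + 6.2419/(1+0.079)^2 + 7.9272/(1+0.079)^3 + 10.0676/(1+0.079)^4 + 163.7394/(1+0.079)^4 = 144.4544

R$144.45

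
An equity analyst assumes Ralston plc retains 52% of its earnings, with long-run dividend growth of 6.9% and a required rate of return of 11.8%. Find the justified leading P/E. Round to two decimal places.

Payout ratio b = 1 − 0.52 = 0.48.
Justified leading P/E = b/(r−g) = 0.48/(0.118−0.069) = 9.7959

9.80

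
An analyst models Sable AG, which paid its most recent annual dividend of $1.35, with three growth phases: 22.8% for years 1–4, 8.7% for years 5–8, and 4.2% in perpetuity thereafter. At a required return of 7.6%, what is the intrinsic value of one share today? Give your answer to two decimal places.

Three-stage DDM. Project D₁…D_8; terminal Gordon value at t=8 with g = 0.042; discount at r = 0.076.
D_1 = 1.6578
D_2 = 2.0358
D_3 = 2.4999
D_4 = 3.0699
D_5 = 3.3370
D_6 = 3.6273
D_7 = 3.9429
D_8 = 4.2859
TV_8 = 4.4659/(0.076−0.042) = 131.3513
P₀ = Σ Dₜ/(1+r)ᵗ + TV_8/(1+r)^8 = 90.0966

$90.10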